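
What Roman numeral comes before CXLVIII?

CXLVIII = 148, so the previous integer is 148 - 1 = 147

CXLVII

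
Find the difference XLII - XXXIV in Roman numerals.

XLII = 42
XXXIV = 34
42 - 34 = 8

VIII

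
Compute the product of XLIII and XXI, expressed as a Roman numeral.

XLIII = 43
XXI = 21
43 × 21 = 903

CMIII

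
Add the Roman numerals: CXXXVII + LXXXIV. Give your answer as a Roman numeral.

CXXXVII = 137
LXXXIV = 84
137 + 84 = 221

CCXXI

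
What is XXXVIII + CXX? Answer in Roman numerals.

XXXVIII = 38
CXX = 120
38 + 120 = 158

CLVIII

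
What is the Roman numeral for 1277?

Convert 1277 to Roman numerals:
  1277 contains 1×1000 (M)
  277 contains 2×100 (CC)
  77 contains 1×50 (L)
  27 contains 2×10 (XX)
  7 contains 1×5 (V)
  2 contains 2×1 (II)

MCCLXXVII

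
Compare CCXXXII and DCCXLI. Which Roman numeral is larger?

CCXXXII = 232
DCCXLI = 741
741 is larger

DCCXLI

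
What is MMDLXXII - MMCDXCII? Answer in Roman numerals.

MMDLXXII = 2572
MMCDXCII = 2492
2572 - 2492 = 80

LXXX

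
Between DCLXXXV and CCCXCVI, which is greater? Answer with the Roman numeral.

DCLXXXV = 685
CCCXCVI = 396
685 is larger

DCLXXXV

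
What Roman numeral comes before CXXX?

CXXX = 130, so the previous integer is 130 - 1 = 129

CXXIX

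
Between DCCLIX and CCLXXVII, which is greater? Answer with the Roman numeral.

DCCLIX = 759
CCLXXVII = 277
759 is larger

DCCLIX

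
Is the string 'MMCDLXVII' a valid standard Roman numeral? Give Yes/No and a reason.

'MMCDLXVII': Check the rules: uses only the symbols I, V, X, L, C, D, M; no symbol is repeated more than three times in a row; V, L and D each appear at most once; the only place a smaller symbol precedes a larger one is the allowed subtractive pair CD, the symbol right after such a pair (if any) is smaller than the pair's first symbol, and otherwise the values never increase from left to right. Value: M (1000) + M (1000) + CD (400) + L (50) + X (10) + V (5) + I (1) + I (1) = 2467. So it is a valid standard Roman numeral.

Yes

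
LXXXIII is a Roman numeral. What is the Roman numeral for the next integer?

LXXXIII = 83; next is 84

LXXXIV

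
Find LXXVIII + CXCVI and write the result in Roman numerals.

LXXVIII = 78
CXCVI = 196
78 + 196 = 274

CCLXXIV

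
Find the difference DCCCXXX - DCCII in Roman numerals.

DCCCXXX = 830
DCCII = 702
830 - 702 = 128

CXXVIII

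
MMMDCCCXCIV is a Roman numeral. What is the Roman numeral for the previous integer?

MMMDCCCXCIV = 3894, so the previous integer is 3894 - 1 = 3893

MMMDCCCXCIII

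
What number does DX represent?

DX: D=500, X=10
500 + 10 = 510

510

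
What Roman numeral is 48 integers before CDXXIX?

CDXXIX = 429
429 - 48 = 381

CCCLXXXI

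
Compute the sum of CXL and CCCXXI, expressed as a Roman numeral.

CXL = 140
CCCXXI = 321
140 + 321 = 461

CDLXI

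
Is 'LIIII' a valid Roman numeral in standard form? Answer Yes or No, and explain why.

'LIIII': More than 3 consecutive I's

No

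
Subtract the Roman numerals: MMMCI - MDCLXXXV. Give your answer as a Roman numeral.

MMMCI = 3101
MDCLXXXV = 1685
3101 - 1685 = 1416

MCDXVI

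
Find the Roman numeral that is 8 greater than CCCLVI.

CCCLVI = 356
356 + 8 = 364

CCCLXIV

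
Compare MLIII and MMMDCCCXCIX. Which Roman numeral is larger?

MLIII = 1053
MMMDCCCXCIX = 3899
3899 is larger

MMMDCCCXCIX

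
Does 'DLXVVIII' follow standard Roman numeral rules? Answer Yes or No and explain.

'DLXVVIII': V should not appear more than once

No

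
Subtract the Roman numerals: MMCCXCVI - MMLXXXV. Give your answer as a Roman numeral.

MMCCXCVI = 2296
MMLXXXV = 2085
2296 - 2085 = 211

CCXI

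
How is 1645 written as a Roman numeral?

Convert 1645 to Roman numerals:
  1645 contains 1×1000 (M)
  645 contains 1×500 (D)
  145 contains 1×100 (C)
  45 contains 1×40 (XL)
  5 contains 1×5 (V)

MDCXLV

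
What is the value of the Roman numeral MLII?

MLII: M=1000, L=50, I=1, I=1
1000 + 50 + 1 + 1 = 1052

1052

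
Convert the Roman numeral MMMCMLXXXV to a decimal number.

MMMCMLXXXV: M=1000, M=1000, M=1000, CM=900, L=50, X=10, X=10, X=10, V=5
1000 + 1000 + 1000 + 900 + 50 + 10 + 10 + 10 + 5 = 3985

3985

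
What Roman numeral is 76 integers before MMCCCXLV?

MMCCCXLV = 2345
2345 - 76 = 2269

MMCCLXIX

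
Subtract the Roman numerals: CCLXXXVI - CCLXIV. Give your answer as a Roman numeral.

CCLXXXVI = 286
CCLXIV = 264
286 - 264 = 22

XXII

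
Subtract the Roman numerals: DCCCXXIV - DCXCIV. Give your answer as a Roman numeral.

DCCCXXIV = 824
DCXCIV = 694
824 - 694 = 130

CXXX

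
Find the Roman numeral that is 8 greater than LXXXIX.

LXXXIX = 89
89 + 8 = 97

XCVII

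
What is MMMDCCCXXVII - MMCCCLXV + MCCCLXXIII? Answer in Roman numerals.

MMMDCCCXXVII = 3827, MMCCCLXV = 2365, MCCCLXXIII = 1373
3827 - 2365 = 1462
1462 + 1373 = 2835

MMDCCCXXXV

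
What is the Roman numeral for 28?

Convert 28 to Roman numerals:
  28 contains 2×10 (XX)
  8 contains 1×5 (V)
  3 contains 3×1 (III)

XXVIII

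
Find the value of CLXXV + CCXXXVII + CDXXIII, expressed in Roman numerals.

CLXXV = 175, CCXXXVII = 237, CDXXIII = 423
175 + 237 = 412
412 + 423 = 835

DCCCXXXV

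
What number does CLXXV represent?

CLXXV: C=100, L=50, X=10, X=10, V=5
100 + 50 + 10 + 10 + 5 = 175

175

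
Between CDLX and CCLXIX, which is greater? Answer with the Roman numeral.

CDLX = 460
CCLXIX = 269
460 is larger

CDLX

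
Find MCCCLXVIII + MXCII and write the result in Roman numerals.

MCCCLXVIII = 1368
MXCII = 1092
1368 + 1092 = 2460

MMCDLX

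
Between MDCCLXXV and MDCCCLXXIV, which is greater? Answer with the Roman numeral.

MDCCLXXV = 1775
MDCCCLXXIV = 1874
1874 is larger

MDCCCLXXIV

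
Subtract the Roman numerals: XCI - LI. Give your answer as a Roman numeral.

XCI = 91
LI = 51
91 - 51 = 40

XL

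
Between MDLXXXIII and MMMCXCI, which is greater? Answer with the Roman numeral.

MDLXXXIII = 1583
MMMCXCI = 3191
3191 is larger

MMMCXCI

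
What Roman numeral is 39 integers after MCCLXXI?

MCCLXXI = 1271
1271 + 39 = 1310

MCCCX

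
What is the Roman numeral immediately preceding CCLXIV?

CCLXIV = 264; previous is 263

CCLXIII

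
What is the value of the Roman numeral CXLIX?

CXLIX: C=100, XL=40, IX=9
100 + 40 + 9 = 149

149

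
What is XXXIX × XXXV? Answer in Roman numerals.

XXXIX = 39
XXXV = 35
39 × 35 = 1365

MCCCLXV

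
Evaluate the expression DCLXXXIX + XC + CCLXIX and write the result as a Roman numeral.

DCLXXXIX = 689, XC = 90, CCLXIX = 269
689 + 90 = 779
779 + 269 = 1048

MXLVIII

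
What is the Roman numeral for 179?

Convert 179 to Roman numerals:
  179 contains 1×100 (C)
  79 contains 1×50 (L)
  29 contains 2×10 (XX)
  9 contains 1×9 (IX)

CLXXIX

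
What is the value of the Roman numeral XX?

XX: X=10, X=10
10 + 10 = 20

20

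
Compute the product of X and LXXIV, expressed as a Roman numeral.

X = 10
LXXIV = 74
10 × 74 = 740

DCCXL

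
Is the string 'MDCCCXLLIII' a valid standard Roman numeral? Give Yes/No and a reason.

'MDCCCXLLIII': L should not appear more than once

No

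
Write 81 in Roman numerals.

Convert 81 to Roman numerals:
  81 contains 1×50 (L)
  31 contains 3×10 (XXX)
  1 contains 1×1 (I)

LXXXI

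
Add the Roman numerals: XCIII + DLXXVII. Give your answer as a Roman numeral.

XCIII = 93
DLXXVII = 577
93 + 577 = 670

DCLXX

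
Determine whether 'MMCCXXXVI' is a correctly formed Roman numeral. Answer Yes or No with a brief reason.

'MMCCXXXVI': Check the rules: uses only the symbols I, V, X, L, C, D, M; no symbol is repeated more than three times in a row; V, L and D each appear at most once; no smaller symbol precedes a larger one (values never increase from left to right). Value: M (1000) + M (1000) + C (100) + C (100) + X (10) + X (10) + X (10) + V (5) + I (1) = 2236. So it is a valid standard Roman numeral.

Yes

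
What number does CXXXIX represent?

CXXXIX: C=100, X=10, X=10, X=10, IX=9
100 + 10 + 10 + 10 + 9 = 139

139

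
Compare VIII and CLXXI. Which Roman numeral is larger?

VIII = 8
CLXXI = 171
171 is larger

CLXXI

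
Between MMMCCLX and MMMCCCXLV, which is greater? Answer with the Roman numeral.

MMMCCLX = 3260
MMMCCCXLV = 3345
3345 is larger

MMMCCCXLV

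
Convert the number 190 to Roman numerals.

Convert 190 to Roman numerals:
  190 contains 1×100 (C)
  90 contains 1×90 (XC)

CXC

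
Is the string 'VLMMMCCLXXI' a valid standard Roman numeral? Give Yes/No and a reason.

'VLMMMCCLXXI': L should not appear more than once

No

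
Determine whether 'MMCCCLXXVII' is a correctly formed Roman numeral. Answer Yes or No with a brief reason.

'MMCCCLXXVII': Check the rules: uses only the symbols I, V, X, L, C, D, M; no symbol is repeated more than three times in a row; V, L and D each appear at most once; no smaller symbol precedes a larger one (values never increase from left to right). Value: M (1000) + M (1000) + C (100) + C (100) + C (100) + L (50) + X (10) + X (10) + V (5) + I (1) + I (1) = 2377. So it is a valid standard Roman numeral.

Yes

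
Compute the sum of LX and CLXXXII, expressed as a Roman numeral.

LX = 60
CLXXXII = 182
60 + 182 = 242

CCXLII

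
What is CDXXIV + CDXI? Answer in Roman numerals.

CDXXIV = 424
CDXI = 411
424 + 411 = 835

DCCCXXXV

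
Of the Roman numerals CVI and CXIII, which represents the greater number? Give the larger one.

CVI = 106
CXIII = 113
113 is larger

CXIII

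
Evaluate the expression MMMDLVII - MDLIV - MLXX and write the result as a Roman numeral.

MMMDLVII = 3557, MDLIV = 1554, MLXX = 1070
3557 - 1554 = 2003
2003 - 1070 = 933

CMXXXIII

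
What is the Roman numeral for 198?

Convert 198 to Roman numerals:
  198 contains 1×100 (C)
  98 contains 1×90 (XC)
  8 contains 1×5 (V)
  3 contains 3×1 (III)

CXCVIII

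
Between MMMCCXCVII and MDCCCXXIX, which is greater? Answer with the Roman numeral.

MMMCCXCVII = 3297
MDCCCXXIX = 1829
3297 is larger

MMMCCXCVII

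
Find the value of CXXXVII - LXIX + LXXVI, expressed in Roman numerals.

CXXXVII = 137, LXIX = 69, LXXVI = 76
137 - 69 = 68
68 + 76 = 144

CXLIV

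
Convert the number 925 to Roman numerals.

Convert 925 to Roman numerals:
  925 contains 1×900 (CM)
  25 contains 2×10 (XX)
  5 contains 1×5 (V)

CMXXV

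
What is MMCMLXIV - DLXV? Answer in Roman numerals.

MMCMLXIV = 2964
DLXV = 565
2964 - 565 = 2399

MMCCCXCIX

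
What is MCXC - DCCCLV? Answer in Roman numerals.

MCXC = 1190
DCCCLV = 855
1190 - 855 = 335

CCCXXXV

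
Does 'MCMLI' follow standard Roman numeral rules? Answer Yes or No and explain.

'MCMLI': Check the rules: uses only the symbols I, V, X, L, C, D, M; no symbol is repeated more than three times in a row; V, L and D each appear at most once; the only place a smaller symbol precedes a larger one is the allowed subtractive pair CM, the symbol right after such a pair (if any) is smaller than the pair's first symbol, and otherwise the values never increase from left to right. Value: M (1000) + CM (900) + L (50) + I (1) = 1951. So it is a valid standard Roman numeral.

Yes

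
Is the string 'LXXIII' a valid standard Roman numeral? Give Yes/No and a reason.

'LXXIII': Check the rules: uses only the symbols I, V, X, L, C, D, M; no symbol is repeated more than three times in a row; V, L and D each appear at most once; no smaller symbol precedes a larger one (values never increase from left to right). Value: L (50) + X (10) + X (10) + I (1) + I (1) + I (1) = 73. So it is a valid standard Roman numeral.

Yes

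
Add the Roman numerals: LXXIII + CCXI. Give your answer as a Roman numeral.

LXXIII = 73
CCXI = 211
73 + 211 = 284

CCLXXXIV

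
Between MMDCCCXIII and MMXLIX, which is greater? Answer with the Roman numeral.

MMDCCCXIII = 2813
MMXLIX = 2049
2813 is larger

MMDCCCXIII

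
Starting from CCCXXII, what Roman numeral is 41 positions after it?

CCCXXII = 322
322 + 41 = 363

CCCLXIII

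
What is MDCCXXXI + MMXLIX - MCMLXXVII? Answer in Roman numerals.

MDCCXXXI = 1731, MMXLIX = 2049, MCMLXXVII = 1977
1731 + 2049 = 3780
3780 - 1977 = 1803

MDCCCIII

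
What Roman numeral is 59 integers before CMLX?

CMLX = 960
960 - 59 = 901

CMI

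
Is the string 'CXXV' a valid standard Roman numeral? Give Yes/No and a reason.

'CXXV': Check the rules: uses only the symbols I, V, X, L, C, D, M; no symbol is repeated more than three times in a row; V, L and D each appear at most once; no smaller symbol precedes a larger one (values never increase from left to right). Value: C (100) + X (10) + X (10) + V (5) = 125. So it is a valid standard Roman numeral.

Yes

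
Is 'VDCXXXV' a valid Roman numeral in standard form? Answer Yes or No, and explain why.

'VDCXXXV': V should not appear more than once

No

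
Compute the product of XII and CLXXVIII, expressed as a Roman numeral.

XII = 12
CLXXVIII = 178
12 × 178 = 2136

MMCXXXVI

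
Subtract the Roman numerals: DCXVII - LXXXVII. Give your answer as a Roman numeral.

DCXVII = 617
LXXXVII = 87
617 - 87 = 530

DXXX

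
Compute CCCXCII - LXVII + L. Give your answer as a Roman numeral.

CCCXCII = 392, LXVII = 67, L = 50
392 - 67 = 325
325 + 50 = 375

CCCLXXV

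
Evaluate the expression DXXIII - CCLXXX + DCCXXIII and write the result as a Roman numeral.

DXXIII = 523, CCLXXX = 280, DCCXXIII = 723
523 - 280 = 243
243 + 723 = 966

CMLXVI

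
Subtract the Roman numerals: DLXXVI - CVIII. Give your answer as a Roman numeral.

DLXXVI = 576
CVIII = 108
576 - 108 = 468

CDLXVIII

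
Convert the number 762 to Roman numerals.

Convert 762 to Roman numerals:
  762 contains 1×500 (D)
  262 contains 2×100 (CC)
  62 contains 1×50 (L)
  12 contains 1×10 (X)
  2 contains 2×1 (II)

DCCLXII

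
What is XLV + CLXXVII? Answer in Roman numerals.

XLV = 45
CLXXVII = 177
45 + 177 = 222

CCXXII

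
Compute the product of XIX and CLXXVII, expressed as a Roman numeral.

XIX = 19
CLXXVII = 177
19 × 177 = 3363

MMMCCCLXIII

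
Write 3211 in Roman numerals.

Convert 3211 to Roman numerals:
  3211 contains 3×1000 (MMM)
  211 contains 2×100 (CC)
  11 contains 1×10 (X)
  1 contains 1×1 (I)

MMMCCXI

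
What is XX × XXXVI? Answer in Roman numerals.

XX = 20
XXXVI = 36
20 × 36 = 720

DCCXX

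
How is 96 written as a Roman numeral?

Convert 96 to Roman numerals:
  96 contains 1×90 (XC)
  6 contains 1×5 (V)
  1 contains 1×1 (I)

XCVI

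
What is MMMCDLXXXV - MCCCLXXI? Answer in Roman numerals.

MMMCDLXXXV = 3485
MCCCLXXI = 1371
3485 - 1371 = 2114

MMCXIV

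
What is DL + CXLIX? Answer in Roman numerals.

DL = 550
CXLIX = 149
550 + 149 = 699

DCXCIX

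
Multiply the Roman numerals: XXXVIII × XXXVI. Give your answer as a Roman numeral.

XXXVIII = 38
XXXVI = 36
38 × 36 = 1368

MCCCLXVIII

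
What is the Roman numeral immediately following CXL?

CXL = 140; next is 141

CXLI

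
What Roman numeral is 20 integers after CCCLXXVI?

CCCLXXVI = 376
376 + 20 = 396

CCCXCVI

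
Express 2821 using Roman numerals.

Convert 2821 to Roman numerals:
  2821 contains 2×1000 (MM)
  821 contains 1×500 (D)
  321 contains 3×100 (CCC)
  21 contains 2×10 (XX)
  1 contains 1×1 (I)

MMDCCCXXI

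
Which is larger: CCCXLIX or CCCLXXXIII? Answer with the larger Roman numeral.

CCCXLIX = 349
CCCLXXXIII = 383
383 is larger

CCCLXXXIII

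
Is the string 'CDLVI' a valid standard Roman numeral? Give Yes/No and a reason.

'CDLVI': Check the rules: uses only the symbols I, V, X, L, C, D, M; no symbol is repeated more than three times in a row; V, L and D each appear at most once; the only place a smaller symbol precedes a larger one is the allowed subtractive pair CD, the symbol right after such a pair (if any) is smaller than the pair's first symbol, and otherwise the values never increase from left to right. Value: CD (400) + L (50) + V (5) + I (1) = 456. So it is a valid standard Roman numeral.

Yes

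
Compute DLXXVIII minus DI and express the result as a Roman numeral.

DLXXVIII = 578
DI = 501
578 - 501 = 77

LXXVII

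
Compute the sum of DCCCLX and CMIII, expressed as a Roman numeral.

DCCCLX = 860
CMIII = 903
860 + 903 = 1763

MDCCLXIII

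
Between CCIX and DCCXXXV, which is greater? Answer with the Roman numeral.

CCIX = 209
DCCXXXV = 735
735 is larger

DCCXXXV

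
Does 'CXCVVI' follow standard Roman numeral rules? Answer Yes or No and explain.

'CXCVVI': V should not appear more than once

No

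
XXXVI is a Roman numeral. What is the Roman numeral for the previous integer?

XXXVI = 36; previous is 35

XXXV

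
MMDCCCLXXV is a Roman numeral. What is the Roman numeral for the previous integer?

MMDCCCLXXV = 2875; previous is 2874

MMDCCCLXXIV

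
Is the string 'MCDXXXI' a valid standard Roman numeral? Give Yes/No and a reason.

'MCDXXXI': Check the rules: uses only the symbols I, V, X, L, C, D, M; no symbol is repeated more than three times in a row; V, L and D each appear at most once; the only place a smaller symbol precedes a larger one is the allowed subtractive pair CD, the symbol right after such a pair (if any) is smaller than the pair's first symbol, and otherwise the values never increase from left to right. Value: M (1000) + CD (400) + X (10) + X (10) + X (10) + I (1) = 1431. So it is a valid standard Roman numeral.

Yes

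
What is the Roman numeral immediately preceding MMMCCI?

MMMCCI = 3201; previous is 3200

MMMCC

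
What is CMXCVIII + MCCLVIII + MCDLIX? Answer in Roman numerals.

CMXCVIII = 998, MCCLVIII = 1258, MCDLIX = 1459
998 + 1258 = 2256
2256 + 1459 = 3715

MMMDCCXV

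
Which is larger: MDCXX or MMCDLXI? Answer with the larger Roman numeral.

MDCXX = 1620
MMCDLXI = 2461
2461 is larger

MMCDLXI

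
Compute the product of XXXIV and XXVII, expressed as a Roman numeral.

XXXIV = 34
XXVII = 27
34 × 27 = 918

CMXVIII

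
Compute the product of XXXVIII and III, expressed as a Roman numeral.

XXXVIII = 38
III = 3
38 × 3 = 114

CXIV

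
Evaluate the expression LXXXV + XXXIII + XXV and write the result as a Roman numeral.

LXXXV = 85, XXXIII = 33, XXV = 25
85 + 33 = 118
118 + 25 = 143

CXLIII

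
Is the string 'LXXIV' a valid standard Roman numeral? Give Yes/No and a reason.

'LXXIV': Check the rules: uses only the symbols I, V, X, L, C, D, M; no symbol is repeated more than three times in a row; V, L and D each appear at most once; the only place a smaller symbol precedes a larger one is the allowed subtractive pair IV, the symbol right after such a pair (if any) is smaller than the pair's first symbol, and otherwise the values never increase from left to right. Value: L (50) + X (10) + X (10) + IV (4) = 74. So it is a valid standard Roman numeral.

Yes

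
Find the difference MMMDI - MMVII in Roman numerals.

MMMDI = 3501
MMVII = 2007
3501 - 2007 = 1494

MCDXCIV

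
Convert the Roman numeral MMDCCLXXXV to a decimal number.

MMDCCLXXXV: M=1000, M=1000, D=500, C=100, C=100, L=50, X=10, X=10, X=10, V=5
1000 + 1000 + 500 + 100 + 100 + 50 + 10 + 10 + 10 + 5 = 2785

2785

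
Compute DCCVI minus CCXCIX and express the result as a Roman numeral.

DCCVI = 706
CCXCIX = 299
706 - 299 = 407

CDVII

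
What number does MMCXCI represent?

MMCXCI: M=1000, M=1000, C=100, XC=90, I=1
1000 + 1000 + 100 + 90 + 1 = 2191

2191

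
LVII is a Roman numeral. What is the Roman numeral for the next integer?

LVII = 57, so the next integer is 57 + 1 = 58

LVIII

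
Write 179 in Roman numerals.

Convert 179 to Roman numerals:
  179 contains 1×100 (C)
  79 contains 1×50 (L)
  29 contains 2×10 (XX)
  9 contains 1×9 (IX)

CLXXIX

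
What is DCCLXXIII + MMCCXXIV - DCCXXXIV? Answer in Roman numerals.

DCCLXXIII = 773, MMCCXXIV = 2224, DCCXXXIV = 734
773 + 2224 = 2997
2997 - 734 = 2263

MMCCLXIII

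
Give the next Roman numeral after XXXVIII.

XXXVIII = 38, so the next integer is 38 + 1 = 39

XXXIX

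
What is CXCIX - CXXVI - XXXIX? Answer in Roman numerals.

CXCIX = 199, CXXVI = 126, XXXIX = 39
199 - 126 = 73
73 - 39 = 34

XXXIV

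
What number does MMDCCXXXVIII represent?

MMDCCXXXVIII: M=1000, M=1000, D=500, C=100, C=100, X=10, X=10, X=10, V=5, I=1, I=1, I=1
1000 + 1000 + 500 + 100 + 100 + 10 + 10 + 10 + 5 + 1 + 1 + 1 = 2738

2738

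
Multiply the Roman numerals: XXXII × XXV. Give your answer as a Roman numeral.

XXXII = 32
XXV = 25
32 × 25 = 800

DCCC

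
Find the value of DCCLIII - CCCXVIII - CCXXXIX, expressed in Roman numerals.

DCCLIII = 753, CCCXVIII = 318, CCXXXIX = 239
753 - 318 = 435
435 - 239 = 196

CXCVI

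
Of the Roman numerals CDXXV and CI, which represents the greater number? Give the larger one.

CDXXV = 425
CI = 101
425 is larger

CDXXV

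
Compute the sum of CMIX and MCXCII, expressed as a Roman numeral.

CMIX = 909
MCXCII = 1192
909 + 1192 = 2101

MMCI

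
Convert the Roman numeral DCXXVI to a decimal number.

DCXXVI: D=500, C=100, X=10, X=10, V=5, I=1
500 + 100 + 10 + 10 + 5 + 1 = 626

626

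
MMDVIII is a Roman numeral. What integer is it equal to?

MMDVIII: M=1000, M=1000, D=500, V=5, I=1, I=1, I=1
1000 + 1000 + 500 + 5 + 1 + 1 + 1 = 2508

2508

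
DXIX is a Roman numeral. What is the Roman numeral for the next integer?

DXIX = 519, so the next integer is 519 + 1 = 520

DXX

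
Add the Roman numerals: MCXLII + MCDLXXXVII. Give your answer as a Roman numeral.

MCXLII = 1142
MCDLXXXVII = 1487
1142 + 1487 = 2629

MMDCXXIX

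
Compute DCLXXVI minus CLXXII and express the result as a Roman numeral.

DCLXXVI = 676
CLXXII = 172
676 - 172 = 504

DIV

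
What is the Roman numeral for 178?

Convert 178 to Roman numerals:
  178 contains 1×100 (C)
  78 contains 1×50 (L)
  28 contains 2×10 (XX)
  8 contains 1×5 (V)
  3 contains 3×1 (III)

CLXXVIII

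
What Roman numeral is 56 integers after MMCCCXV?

MMCCCXV = 2315
2315 + 56 = 2371

MMCCCLXXI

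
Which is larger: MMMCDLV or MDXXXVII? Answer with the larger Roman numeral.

MMMCDLV = 3455
MDXXXVII = 1537
3455 is larger

MMMCDLV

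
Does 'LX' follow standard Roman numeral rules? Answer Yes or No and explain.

'LX': Check the rules: uses only the symbols I, V, X, L, C, D, M; no symbol is repeated more than three times in a row; V, L and D each appear at most once; no smaller symbol precedes a larger one (values never increase from left to right). Value: L (50) + X (10) = 60. So it is a valid standard Roman numeral.

Yes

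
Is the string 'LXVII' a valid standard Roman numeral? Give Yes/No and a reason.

'LXVII': Check the rules: uses only the symbols I, V, X, L, C, D, M; no symbol is repeated more than three times in a row; V, L and D each appear at most once; no smaller symbol precedes a larger one (values never increase from left to right). Value: L (50) + X (10) + V (5) + I (1) + I (1) = 67. So it is a valid standard Roman numeral.

Yes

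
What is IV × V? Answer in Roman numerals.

IV = 4
V = 5
4 × 5 = 20

XX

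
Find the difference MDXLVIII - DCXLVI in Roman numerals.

MDXLVIII = 1548
DCXLVI = 646
1548 - 646 = 902

CMII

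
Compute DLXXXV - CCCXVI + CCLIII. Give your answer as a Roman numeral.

DLXXXV = 585, CCCXVI = 316, CCLIII = 253
585 - 316 = 269
269 + 253 = 522

DXXII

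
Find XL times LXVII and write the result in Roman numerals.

XL = 40
LXVII = 67
40 × 67 = 2680

MMDCLXXX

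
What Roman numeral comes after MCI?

MCI = 1101, so the next integer is 1101 + 1 = 1102

MCII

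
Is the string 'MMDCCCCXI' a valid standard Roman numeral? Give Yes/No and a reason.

'MMDCCCCXI': More than 3 consecutive C's

No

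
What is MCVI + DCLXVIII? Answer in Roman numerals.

MCVI = 1106
DCLXVIII = 668
1106 + 668 = 1774

MDCCLXXIV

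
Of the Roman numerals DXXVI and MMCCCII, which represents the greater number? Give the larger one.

DXXVI = 526
MMCCCII = 2302
2302 is larger

MMCCCII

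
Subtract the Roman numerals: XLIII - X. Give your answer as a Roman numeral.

XLIII = 43
X = 10
43 - 10 = 33

XXXIII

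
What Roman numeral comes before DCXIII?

DCXIII = 613; previous is 612

DCXII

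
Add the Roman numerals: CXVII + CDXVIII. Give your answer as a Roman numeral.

CXVII = 117
CDXVIII = 418
117 + 418 = 535

DXXXV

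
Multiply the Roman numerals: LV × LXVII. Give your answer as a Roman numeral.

LV = 55
LXVII = 67
55 × 67 = 3685

MMMDCLXXXV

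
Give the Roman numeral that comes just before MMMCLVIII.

MMMCLVIII = 3158, so the previous integer is 3158 - 1 = 3157

MMMCLVII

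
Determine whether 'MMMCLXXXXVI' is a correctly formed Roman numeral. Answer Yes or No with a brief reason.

'MMMCLXXXXVI': More than 3 consecutive X's

No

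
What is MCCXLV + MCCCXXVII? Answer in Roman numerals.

MCCXLV = 1245
MCCCXXVII = 1327
1245 + 1327 = 2572

MMDLXXII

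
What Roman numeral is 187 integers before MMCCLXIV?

MMCCLXIV = 2264
2264 - 187 = 2077

MMLXXVII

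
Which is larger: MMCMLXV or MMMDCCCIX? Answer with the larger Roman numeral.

MMCMLXV = 2965
MMMDCCCIX = 3809
3809 is larger

MMMDCCCIX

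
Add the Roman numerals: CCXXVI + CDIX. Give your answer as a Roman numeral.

CCXXVI = 226
CDIX = 409
226 + 409 = 635

DCXXXV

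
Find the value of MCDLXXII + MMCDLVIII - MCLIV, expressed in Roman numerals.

MCDLXXII = 1472, MMCDLVIII = 2458, MCLIV = 1154
1472 + 2458 = 3930
3930 - 1154 = 2776

MMDCCLXXVI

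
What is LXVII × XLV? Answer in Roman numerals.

LXVII = 67
XLV = 45
67 × 45 = 3015

MMMXV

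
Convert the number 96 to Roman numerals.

Convert 96 to Roman numerals:
  96 contains 1×90 (XC)
  6 contains 1×5 (V)
  1 contains 1×1 (I)

XCVI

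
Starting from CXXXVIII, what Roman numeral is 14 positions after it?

CXXXVIII = 138
138 + 14 = 152

CLII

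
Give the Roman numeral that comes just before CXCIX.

CXCIX = 199, so the previous integer is 199 - 1 = 198

CXCVIII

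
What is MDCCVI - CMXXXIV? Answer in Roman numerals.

MDCCVI = 1706
CMXXXIV = 934
1706 - 934 = 772

DCCLXXII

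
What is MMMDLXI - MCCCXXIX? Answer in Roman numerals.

MMMDLXI = 3561
MCCCXXIX = 1329
3561 - 1329 = 2232

MMCCXXXII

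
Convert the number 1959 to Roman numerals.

Convert 1959 to Roman numerals:
  1959 contains 1×1000 (M)
  959 contains 1×900 (CM)
  59 contains 1×50 (L)
  9 contains 1×9 (IX)

MCMLIX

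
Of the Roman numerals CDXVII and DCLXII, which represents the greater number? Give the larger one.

CDXVII = 417
DCLXII = 662
662 is larger

DCLXII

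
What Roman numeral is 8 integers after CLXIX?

CLXIX = 169
169 + 8 = 177

CLXXVII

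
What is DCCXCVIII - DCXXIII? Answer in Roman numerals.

DCCXCVIII = 798
DCXXIII = 623
798 - 623 = 175

CLXXV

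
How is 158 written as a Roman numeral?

Convert 158 to Roman numerals:
  158 contains 1×100 (C)
  58 contains 1×50 (L)
  8 contains 1×5 (V)
  3 contains 3×1 (III)

CLVIII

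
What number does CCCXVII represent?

CCCXVII: C=100, C=100, C=100, X=10, V=5, I=1, I=1
100 + 100 + 100 + 10 + 5 + 1 + 1 = 317

317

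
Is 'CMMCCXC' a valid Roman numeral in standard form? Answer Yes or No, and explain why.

'CMMCCXC': C (position 1) comes before the larger symbol M (position 3) without being directly in front of it as a subtractive pair; apart from IV, IX, XL, XC, CD and CM, symbols must go from largest to smallest

No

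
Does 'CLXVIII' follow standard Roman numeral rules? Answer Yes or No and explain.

'CLXVIII': Check the rules: uses only the symbols I, V, X, L, C, D, M; no symbol is repeated more than three times in a row; V, L and D each appear at most once; no smaller symbol precedes a larger one (values never increase from left to right). Value: C (100) + L (50) + X (10) + V (5) + I (1) + I (1) + I (1) = 168. So it is a valid standard Roman numeral.

Yes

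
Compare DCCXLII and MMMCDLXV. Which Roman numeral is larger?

DCCXLII = 742
MMMCDLXV = 3465
3465 is larger

MMMCDLXV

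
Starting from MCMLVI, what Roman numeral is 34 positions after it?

MCMLVI = 1956
1956 + 34 = 1990

MCMXC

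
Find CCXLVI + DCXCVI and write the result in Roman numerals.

CCXLVI = 246
DCXCVI = 696
246 + 696 = 942

CMXLII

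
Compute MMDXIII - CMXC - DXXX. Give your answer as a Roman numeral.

MMDXIII = 2513, CMXC = 990, DXXX = 530
2513 - 990 = 1523
1523 - 530 = 993

CMXCIII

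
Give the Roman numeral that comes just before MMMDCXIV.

MMMDCXIV = 3614, so the previous integer is 3614 - 1 = 3613

MMMDCXIII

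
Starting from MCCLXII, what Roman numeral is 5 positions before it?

MCCLXII = 1262
1262 - 5 = 1257

MCCLVII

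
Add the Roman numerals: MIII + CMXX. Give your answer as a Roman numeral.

MIII = 1003
CMXX = 920
1003 + 920 = 1923

MCMXXIII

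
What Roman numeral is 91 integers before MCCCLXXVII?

MCCCLXXVII = 1377
1377 - 91 = 1286

MCCLXXXVI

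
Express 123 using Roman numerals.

Convert 123 to Roman numerals:
  123 contains 1×100 (C)
  23 contains 2×10 (XX)
  3 contains 3×1 (III)

CXXIII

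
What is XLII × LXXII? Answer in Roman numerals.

XLII = 42
LXXII = 72
42 × 72 = 3024

MMMXXIV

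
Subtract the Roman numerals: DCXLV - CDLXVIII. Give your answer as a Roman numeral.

DCXLV = 645
CDLXVIII = 468
645 - 468 = 177

CLXXVII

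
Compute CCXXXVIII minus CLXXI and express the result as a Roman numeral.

CCXXXVIII = 238
CLXXI = 171
238 - 171 = 67

LXVII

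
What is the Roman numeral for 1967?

Convert 1967 to Roman numerals:
  1967 contains 1×1000 (M)
  967 contains 1×900 (CM)
  67 contains 1×50 (L)
  17 contains 1×10 (X)
  7 contains 1×5 (V)
  2 contains 2×1 (II)

MCMLXVII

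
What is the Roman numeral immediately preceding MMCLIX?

MMCLIX = 2159, so the previous integer is 2159 - 1 = 2158

MMCLVIII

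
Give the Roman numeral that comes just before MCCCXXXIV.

MCCCXXXIV = 1334; previous is 1333

MCCCXXXIII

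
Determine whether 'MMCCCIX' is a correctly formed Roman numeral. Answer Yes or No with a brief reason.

'MMCCCIX': Check the rules: uses only the symbols I, V, X, L, C, D, M; no symbol is repeated more than three times in a row; V, L and D each appear at most once; the only place a smaller symbol precedes a larger one is the allowed subtractive pair IX, the symbol right after such a pair (if any) is smaller than the pair's first symbol, and otherwise the values never increase from left to right. Value: M (1000) + M (1000) + C (100) + C (100) + C (100) + IX (9) = 2309. So it is a valid standard Roman numeral.

Yes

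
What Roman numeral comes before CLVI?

CLVI = 156; previous is 155

CLV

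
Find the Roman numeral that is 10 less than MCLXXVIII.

MCLXXVIII = 1178
1178 - 10 = 1168

MCLXVIII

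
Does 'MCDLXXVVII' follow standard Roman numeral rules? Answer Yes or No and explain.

'MCDLXXVVII': V should not appear more than once

No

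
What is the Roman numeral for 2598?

Convert 2598 to Roman numerals:
  2598 contains 2×1000 (MM)
  598 contains 1×500 (D)
  98 contains 1×90 (XC)
  8 contains 1×5 (V)
  3 contains 3×1 (III)

MMDXCVIII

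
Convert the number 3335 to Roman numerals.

Convert 3335 to Roman numerals:
  3335 contains 3×1000 (MMM)
  335 contains 3×100 (CCC)
  35 contains 3×10 (XXX)
  5 contains 1×5 (V)

MMMCCCXXXV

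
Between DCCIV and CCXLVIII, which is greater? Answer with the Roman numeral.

DCCIV = 704
CCXLVIII = 248
704 is larger

DCCIV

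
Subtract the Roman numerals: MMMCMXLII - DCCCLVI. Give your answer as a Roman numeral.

MMMCMXLII = 3942
DCCCLVI = 856
3942 - 856 = 3086

MMMLXXXVI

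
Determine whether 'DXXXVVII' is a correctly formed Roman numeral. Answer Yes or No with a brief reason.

'DXXXVVII': V should not appear more than once

No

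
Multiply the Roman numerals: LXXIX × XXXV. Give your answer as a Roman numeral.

LXXIX = 79
XXXV = 35
79 × 35 = 2765

MMDCCLXV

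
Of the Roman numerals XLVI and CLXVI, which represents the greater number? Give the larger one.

XLVI = 46
CLXVI = 166
166 is larger

CLXVI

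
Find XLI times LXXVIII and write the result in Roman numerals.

XLI = 41
LXXVIII = 78
41 × 78 = 3198

MMMCXCVIII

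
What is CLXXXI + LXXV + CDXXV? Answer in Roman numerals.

CLXXXI = 181, LXXV = 75, CDXXV = 425
181 + 75 = 256
256 + 425 = 681

DCLXXXI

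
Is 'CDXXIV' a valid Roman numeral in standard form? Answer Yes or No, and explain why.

'CDXXIV': Check the rules: uses only the symbols I, V, X, L, C, D, M; no symbol is repeated more than three times in a row; V, L and D each appear at most once; the only places a smaller symbol precedes a larger one are the allowed subtractive pairs CD, IV, the symbol right after such a pair (if any) is smaller than the pair's first symbol, and otherwise the values never increase from left to right. Value: CD (400) + X (10) + X (10) + IV (4) = 424. So it is a valid standard Roman numeral.

Yes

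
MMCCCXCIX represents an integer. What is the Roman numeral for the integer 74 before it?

MMCCCXCIX = 2399
2399 - 74 = 2325

MMCCCXXV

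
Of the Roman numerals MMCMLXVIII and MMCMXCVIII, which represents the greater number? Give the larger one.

MMCMLXVIII = 2968
MMCMXCVIII = 2998
2998 is larger

MMCMXCVIII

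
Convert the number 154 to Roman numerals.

Convert 154 to Roman numerals:
  154 contains 1×100 (C)
  54 contains 1×50 (L)
  4 contains 1×4 (IV)

CLIV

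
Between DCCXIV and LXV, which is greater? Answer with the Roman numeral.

DCCXIV = 714
LXV = 65
714 is larger

DCCXIV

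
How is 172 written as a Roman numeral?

Convert 172 to Roman numerals:
  172 contains 1×100 (C)
  72 contains 1×50 (L)
  22 contains 2×10 (XX)
  2 contains 2×1 (II)

CLXXII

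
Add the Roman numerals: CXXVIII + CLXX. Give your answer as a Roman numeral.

CXXVIII = 128
CLXX = 170
128 + 170 = 298

CCXCVIII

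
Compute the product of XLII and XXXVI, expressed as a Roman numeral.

XLII = 42
XXXVI = 36
42 × 36 = 1512

MDXII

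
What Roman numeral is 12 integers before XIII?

XIII = 13
13 - 12 = 1

I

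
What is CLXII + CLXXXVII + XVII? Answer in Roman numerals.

CLXII = 162, CLXXXVII = 187, XVII = 17
162 + 187 = 349
349 + 17 = 366

CCCLXVI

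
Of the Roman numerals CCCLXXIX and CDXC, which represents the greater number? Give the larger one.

CCCLXXIX = 379
CDXC = 490
490 is larger

CDXC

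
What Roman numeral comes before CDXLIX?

CDXLIX = 449, so the previous integer is 449 - 1 = 448

CDXLVIII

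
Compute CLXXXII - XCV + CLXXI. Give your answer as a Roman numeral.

CLXXXII = 182, XCV = 95, CLXXI = 171
182 - 95 = 87
87 + 171 = 258

CCLVIII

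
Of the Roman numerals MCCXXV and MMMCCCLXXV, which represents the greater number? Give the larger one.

MCCXXV = 1225
MMMCCCLXXV = 3375
3375 is larger

MMMCCCLXXV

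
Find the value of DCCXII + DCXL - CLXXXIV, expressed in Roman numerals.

DCCXII = 712, DCXL = 640, CLXXXIV = 184
712 + 640 = 1352
1352 - 184 = 1168

MCLXVIII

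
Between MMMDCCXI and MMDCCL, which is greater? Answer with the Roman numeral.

MMMDCCXI = 3711
MMDCCL = 2750
3711 is larger

MMMDCCXI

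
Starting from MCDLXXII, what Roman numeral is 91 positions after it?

MCDLXXII = 1472
1472 + 91 = 1563

MDLXIII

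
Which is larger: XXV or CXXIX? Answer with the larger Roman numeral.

XXV = 25
CXXIX = 129
129 is larger

CXXIX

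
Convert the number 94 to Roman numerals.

Convert 94 to Roman numerals:
  94 contains 1×90 (XC)
  4 contains 1×4 (IV)

XCIV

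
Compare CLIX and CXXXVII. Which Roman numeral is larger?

CLIX = 159
CXXXVII = 137
159 is larger

CLIX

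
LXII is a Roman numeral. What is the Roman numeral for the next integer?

LXII = 62, so the next integer is 62 + 1 = 63

LXIII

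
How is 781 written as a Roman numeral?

Convert 781 to Roman numerals:
  781 contains 1×500 (D)
  281 contains 2×100 (CC)
  81 contains 1×50 (L)
  31 contains 3×10 (XXX)
  1 contains 1×1 (I)

DCCLXXXI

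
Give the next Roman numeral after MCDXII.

MCDXII = 1412, so the next integer is 1412 + 1 = 1413

MCDXIII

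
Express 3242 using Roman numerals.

Convert 3242 to Roman numerals:
  3242 contains 3×1000 (MMM)
  242 contains 2×100 (CC)
  42 contains 1×40 (XL)
  2 contains 2×1 (II)

MMMCCXLII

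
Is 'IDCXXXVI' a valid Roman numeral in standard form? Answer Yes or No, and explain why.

'IDCXXXVI': Invalid subtractive combination: ID

No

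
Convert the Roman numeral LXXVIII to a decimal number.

LXXVIII: L=50, X=10, X=10, V=5, I=1, I=1, I=1
50 + 10 + 10 + 5 + 1 + 1 + 1 = 78

78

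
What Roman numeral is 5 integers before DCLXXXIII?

DCLXXXIII = 683
683 - 5 = 678

DCLXXVIII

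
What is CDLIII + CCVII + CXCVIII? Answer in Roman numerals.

CDLIII = 453, CCVII = 207, CXCVIII = 198
453 + 207 = 660
660 + 198 = 858

DCCCLVIII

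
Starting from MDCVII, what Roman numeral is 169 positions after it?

MDCVII = 1607
1607 + 169 = 1776

MDCCLXXVI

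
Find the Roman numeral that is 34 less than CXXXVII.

CXXXVII = 137
137 - 34 = 103

CIII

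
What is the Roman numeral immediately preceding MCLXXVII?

MCLXXVII = 1177; previous is 1176

MCLXXVI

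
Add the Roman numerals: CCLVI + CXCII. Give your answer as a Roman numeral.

CCLVI = 256
CXCII = 192
256 + 192 = 448

CDXLVIII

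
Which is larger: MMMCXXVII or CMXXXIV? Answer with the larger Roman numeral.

MMMCXXVII = 3127
CMXXXIV = 934
3127 is larger

MMMCXXVII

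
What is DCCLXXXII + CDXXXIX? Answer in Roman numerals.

DCCLXXXII = 782
CDXXXIX = 439
782 + 439 = 1221

MCCXXI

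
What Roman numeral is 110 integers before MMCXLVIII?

MMCXLVIII = 2148
2148 - 110 = 2038

MMXXXVIII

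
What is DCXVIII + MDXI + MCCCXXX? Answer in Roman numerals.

DCXVIII = 618, MDXI = 1511, MCCCXXX = 1330
618 + 1511 = 2129
2129 + 1330 = 3459

MMMCDLIX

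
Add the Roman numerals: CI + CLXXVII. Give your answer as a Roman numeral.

CI = 101
CLXXVII = 177
101 + 177 = 278

CCLXXVIII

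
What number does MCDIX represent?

MCDIX: M=1000, CD=400, IX=9
1000 + 400 + 9 = 1409

1409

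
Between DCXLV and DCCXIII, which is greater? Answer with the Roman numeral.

DCXLV = 645
DCCXIII = 713
713 is larger

DCCXIII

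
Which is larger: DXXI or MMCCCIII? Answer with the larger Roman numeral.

DXXI = 521
MMCCCIII = 2303
2303 is larger

MMCCCIII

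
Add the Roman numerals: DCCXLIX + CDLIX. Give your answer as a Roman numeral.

DCCXLIX = 749
CDLIX = 459
749 + 459 = 1208

MCCVIII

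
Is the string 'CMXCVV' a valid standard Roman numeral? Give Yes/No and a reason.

'CMXCVV': V should not appear more than once

No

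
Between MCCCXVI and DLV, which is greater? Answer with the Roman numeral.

MCCCXVI = 1316
DLV = 555
1316 is larger

MCCCXVI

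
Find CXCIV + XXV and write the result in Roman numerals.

CXCIV = 194
XXV = 25
194 + 25 = 219

CCXIX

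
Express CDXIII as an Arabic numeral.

CDXIII: CD=400, X=10, I=1, I=1, I=1
400 + 10 + 1 + 1 + 1 = 413

413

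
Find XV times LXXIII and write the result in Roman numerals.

XV = 15
LXXIII = 73
15 × 73 = 1095

MXCV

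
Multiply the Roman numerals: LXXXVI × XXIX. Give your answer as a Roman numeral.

LXXXVI = 86
XXIX = 29
86 × 29 = 2494

MMCDXCIV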